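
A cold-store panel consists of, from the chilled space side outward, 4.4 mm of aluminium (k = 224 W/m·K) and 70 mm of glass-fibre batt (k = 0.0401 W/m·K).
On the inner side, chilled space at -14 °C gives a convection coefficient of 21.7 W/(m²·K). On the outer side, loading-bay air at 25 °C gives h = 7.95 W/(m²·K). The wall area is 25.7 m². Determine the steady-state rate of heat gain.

Q ≈ 523 W

Using the resistance-network approach (series):
R_inner film = 1/(h_i·A) = 1/(21.7×25.7) = 0.001793 K/W
R_aluminium = L/(kA) = 0.0044/(224×25.7) = 7.643×10^-7 K/W
R_glass-fibre batt = L/(kA) = 0.07/(0.0401×25.7) = 0.06792 K/W
R_outer film = 1/(h_o·A) = 1/(7.95×25.7) = 0.004894 K/W
R_total = 0.07461 K/W
Q = ΔT / R_total = 39 / 0.07461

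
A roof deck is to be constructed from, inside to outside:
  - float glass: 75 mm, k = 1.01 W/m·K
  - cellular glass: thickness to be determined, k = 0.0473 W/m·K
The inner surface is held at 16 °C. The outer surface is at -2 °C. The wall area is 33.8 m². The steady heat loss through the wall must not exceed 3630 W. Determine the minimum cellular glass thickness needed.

L ≈ 4.42 mm

Model the wall as resistances in series:
R_float glass = L/(kA) = 0.075/(1.01×33.8) = 0.002197 K/W
Sum of the known resistances R_other = 0.002197 K/W
Required total resistance R_tot = ΔT/Q_allow = 18/3630 = 0.004959 K/W
R_cellular glass = R_tot − R_other = 0.002762 K/W
L = R·k·A = 0.002762×0.0473×33.8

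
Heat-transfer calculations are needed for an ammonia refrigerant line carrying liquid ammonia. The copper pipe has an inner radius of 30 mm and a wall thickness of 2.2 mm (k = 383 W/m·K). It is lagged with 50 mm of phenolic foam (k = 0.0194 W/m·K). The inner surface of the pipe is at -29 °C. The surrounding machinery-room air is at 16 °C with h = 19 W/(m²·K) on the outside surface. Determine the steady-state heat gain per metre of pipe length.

Radial resistances (cylindrical: R_cond = ln(r_o/r_i)/(2πkL), R_conv = 1/(h·2πrL)):
R_copper pipe wall = ln(32.2/30)/(2π×383×1) = 2.941×10^-5 K/W
R_phenolic foam = ln(82.2/32.2)/(2π×0.0194×1) = 7.689 K/W
R_outer film = 1/(h_o·2πr_oL) = 1/(19×2π×0.0822×1) = 0.1019 K/W
R_total = 7.791 K/W
Q = ΔT/R_total = 45/7.791

q′ ≈ 5.78 W/m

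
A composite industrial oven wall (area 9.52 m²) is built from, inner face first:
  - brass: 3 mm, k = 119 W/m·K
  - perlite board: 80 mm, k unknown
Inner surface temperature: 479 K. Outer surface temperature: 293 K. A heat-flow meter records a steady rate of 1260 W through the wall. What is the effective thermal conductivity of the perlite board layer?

k ≈ 0.0569 W/(m·K)

Using the resistance-network approach (series):
R_brass = L/(kA) = 0.003/(119×9.52) = 2.648×10^-6 K/W
Sum of known resistances R_other = 2.648×10^-6 K/W
Total R = ΔT/Q = 186/1260 = 0.1476 K/W
R_perlite board = R_total − R_other = 0.1476 K/W
k = L/(R·A) = 0.08/(0.1476×9.52)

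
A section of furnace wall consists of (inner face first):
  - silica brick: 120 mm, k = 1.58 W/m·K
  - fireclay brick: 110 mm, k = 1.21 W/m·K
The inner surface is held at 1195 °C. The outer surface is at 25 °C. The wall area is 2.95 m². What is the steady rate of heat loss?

Q ≈ 20700 W

Treating each layer as a thermal resistance in series:
R_silica brick = L/(kA) = 0.12/(1.58×2.95) = 0.02575 K/W
R_fireclay brick = L/(kA) = 0.11/(1.21×2.95) = 0.03082 K/W
R_total = 0.05656 K/W
Q = ΔT / R_total = 1170 / 0.05656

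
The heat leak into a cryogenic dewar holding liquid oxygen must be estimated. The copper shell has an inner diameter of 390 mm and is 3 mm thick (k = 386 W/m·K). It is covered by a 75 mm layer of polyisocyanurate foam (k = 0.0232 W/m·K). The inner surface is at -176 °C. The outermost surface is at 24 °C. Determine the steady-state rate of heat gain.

For a spherical shell R = (1/r₁ − 1/r₂)/(4πk); film R = 1/(h·4πr²). In series:
R_copper shell = (1/0.195 − 1/0.198)/(4π×386) = 1.602×10^-5 K/W
R_polyisocyanurate foam = (1/0.198 − 1/0.273)/(4π×0.0232) = 4.759 K/W
R_total = 4.759 K/W
Q = ΔT/R_total = 200/4.759

Q ≈ 42 W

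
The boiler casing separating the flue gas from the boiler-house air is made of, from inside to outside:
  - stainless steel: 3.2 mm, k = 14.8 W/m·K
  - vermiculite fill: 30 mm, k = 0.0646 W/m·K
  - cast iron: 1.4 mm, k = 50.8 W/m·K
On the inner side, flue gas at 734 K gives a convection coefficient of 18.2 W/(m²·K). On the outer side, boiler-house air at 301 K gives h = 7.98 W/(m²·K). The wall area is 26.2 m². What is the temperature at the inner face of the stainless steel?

T ≈ 697 K

Model the wall as resistances in series:
R_inner film = 1/(h_i·A) = 1/(18.2×26.2) = 0.002097 K/W
R_stainless steel = L/(kA) = 0.0032/(14.8×26.2) = 8.253×10^-6 K/W
R_vermiculite fill = L/(kA) = 0.03/(0.0646×26.2) = 0.01773 K/W
R_cast iron = L/(kA) = 0.0014/(50.8×26.2) = 1.052×10^-6 K/W
R_outer film = 1/(h_o·A) = 1/(7.98×26.2) = 0.004783 K/W
R_total = 0.02461 K/W;  Q = ΔT/R_total = 433/0.02461 = 17590 W
T_interface = T_inner − Q·ΣR(inner→interface) = 734 − 17600×0.002097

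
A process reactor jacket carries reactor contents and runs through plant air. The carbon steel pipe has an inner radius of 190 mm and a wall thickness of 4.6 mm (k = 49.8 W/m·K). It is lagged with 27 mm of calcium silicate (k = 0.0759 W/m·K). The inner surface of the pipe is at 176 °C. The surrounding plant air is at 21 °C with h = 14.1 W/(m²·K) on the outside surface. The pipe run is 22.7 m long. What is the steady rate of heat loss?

Per-layer cylindrical resistances, series-summed:
R_carbon steel pipe wall = ln(194.6/190)/(2π×49.8×22.7) = 3.368×10^-6 K/W
R_calcium silicate = ln(221.6/194.6)/(2π×0.0759×22.7) = 0.012 K/W
R_outer film = 1/(h_o·2πr_oL) = 1/(14.1×2π×0.2216×22.7) = 0.002244 K/W
R_total = 0.01425 K/W
Q = ΔT/R_total = 155/0.01425

Q ≈ 10900 W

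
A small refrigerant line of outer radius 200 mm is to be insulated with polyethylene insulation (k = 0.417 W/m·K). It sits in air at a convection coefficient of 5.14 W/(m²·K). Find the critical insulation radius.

For a cylinder r_cr = k/h = 0.417/5.14
r_cr = 81.1 mm; since the bare radius (200 mm) is above r_cr, any added insulation will reduce heat loss.

r_cr ≈ 81.1 mm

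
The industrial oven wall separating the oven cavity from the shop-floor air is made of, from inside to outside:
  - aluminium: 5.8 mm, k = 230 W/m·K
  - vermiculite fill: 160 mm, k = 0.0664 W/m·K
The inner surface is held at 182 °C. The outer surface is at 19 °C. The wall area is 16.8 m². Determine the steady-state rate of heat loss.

Q ≈ 1140 W

Model the wall as resistances in series:
R_aluminium = L/(kA) = 0.0058/(230×16.8) = 1.501×10^-6 K/W
R_vermiculite fill = L/(kA) = 0.16/(0.0664×16.8) = 0.1434 K/W
R_total = 0.1434 K/W
Q = ΔT / R_total = 163 / 0.1434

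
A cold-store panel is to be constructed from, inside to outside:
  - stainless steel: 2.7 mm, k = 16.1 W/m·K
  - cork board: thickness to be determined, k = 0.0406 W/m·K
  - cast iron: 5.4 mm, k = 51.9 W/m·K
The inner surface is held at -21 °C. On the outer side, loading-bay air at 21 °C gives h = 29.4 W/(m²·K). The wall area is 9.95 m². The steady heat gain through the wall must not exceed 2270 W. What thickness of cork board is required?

L ≈ 6.08 mm

Using the resistance-network approach (series):
R_stainless steel = L/(kA) = 0.0027/(16.1×9.95) = 1.685×10^-5 K/W
R_cast iron = L/(kA) = 0.0054/(51.9×9.95) = 1.046×10^-5 K/W
R_outer film = 1/(h_o·A) = 1/(29.4×9.95) = 0.003418 K/W
Sum of the known resistances R_other = 0.003446 K/W
Required total resistance R_tot = ΔT/Q_allow = 42/2270 = 0.0185 K/W
R_cork board = R_tot − R_other = 0.01506 K/W
L = R·k·A = 0.01506×0.0406×9.95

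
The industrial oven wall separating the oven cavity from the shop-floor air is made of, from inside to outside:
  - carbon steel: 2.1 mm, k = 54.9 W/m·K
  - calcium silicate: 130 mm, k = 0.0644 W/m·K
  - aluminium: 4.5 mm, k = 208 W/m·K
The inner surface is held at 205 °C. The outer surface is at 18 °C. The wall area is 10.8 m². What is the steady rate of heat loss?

Using the resistance-network approach (series):
R_carbon steel = L/(kA) = 0.0021/(54.9×10.8) = 3.542×10^-6 K/W
R_calcium silicate = L/(kA) = 0.13/(0.0644×10.8) = 0.1869 K/W
R_aluminium = L/(kA) = 0.0045/(208×10.8) = 2.003×10^-6 K/W
R_total = 0.1869 K/W
Q = ΔT / R_total = 187 / 0.1869

Q ≈ 1000 W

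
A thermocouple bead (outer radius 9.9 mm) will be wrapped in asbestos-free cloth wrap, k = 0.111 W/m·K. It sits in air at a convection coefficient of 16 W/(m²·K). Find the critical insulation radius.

For a sphere r_cr = 2k/h = 2×0.111/16
r_cr = 13.9 mm; since the bare radius (9.9 mm) is below r_cr, adding a thin layer of insulation will *increase* heat loss.

r_cr ≈ 13.9 mm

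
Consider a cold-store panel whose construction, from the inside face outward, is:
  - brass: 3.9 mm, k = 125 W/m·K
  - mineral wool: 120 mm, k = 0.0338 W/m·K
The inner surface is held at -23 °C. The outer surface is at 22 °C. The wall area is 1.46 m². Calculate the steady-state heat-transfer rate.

Thermal resistances in series:
R_brass = L/(kA) = 0.0039/(125×1.46) = 2.137×10^-5 K/W
R_mineral wool = L/(kA) = 0.12/(0.0338×1.46) = 2.432 K/W
R_total = 2.432 K/W
Q = ΔT / R_total = 45 / 2.432

Q ≈ 18.5 W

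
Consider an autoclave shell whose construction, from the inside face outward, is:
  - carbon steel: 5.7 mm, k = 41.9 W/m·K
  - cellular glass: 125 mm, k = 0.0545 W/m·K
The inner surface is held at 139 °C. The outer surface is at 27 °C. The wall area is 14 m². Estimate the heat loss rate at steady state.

Series thermal resistances:
R_carbon steel = L/(kA) = 0.0057/(41.9×14) = 9.717×10^-6 K/W
R_cellular glass = L/(kA) = 0.125/(0.0545×14) = 0.1638 K/W
R_total = 0.1638 K/W
Q = ΔT / R_total = 112 / 0.1638

Q ≈ 684 W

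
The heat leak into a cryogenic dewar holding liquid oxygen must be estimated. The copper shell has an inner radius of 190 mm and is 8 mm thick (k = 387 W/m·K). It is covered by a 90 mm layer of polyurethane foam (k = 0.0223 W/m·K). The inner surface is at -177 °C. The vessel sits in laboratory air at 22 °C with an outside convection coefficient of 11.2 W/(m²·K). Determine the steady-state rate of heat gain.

Radial (spherical) resistances in series:
R_copper shell = (1/0.19 − 1/0.198)/(4π×387) = 4.373×10^-5 K/W
R_polyurethane foam = (1/0.198 − 1/0.288)/(4π×0.0223) = 5.632 K/W
R_outer film = 1/(h·4πr_o²) = 1/(11.2×4π×0.288²) = 0.08566 K/W
R_total = 5.718 K/W
Q = ΔT/R_total = 199/5.718

Q ≈ 34.8 W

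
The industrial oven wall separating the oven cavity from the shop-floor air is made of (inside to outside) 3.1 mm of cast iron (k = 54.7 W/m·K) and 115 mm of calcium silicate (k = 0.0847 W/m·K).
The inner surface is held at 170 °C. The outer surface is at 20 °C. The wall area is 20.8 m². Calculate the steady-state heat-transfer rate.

Q ≈ 2300 W

Using the resistance-network approach (series):
R_cast iron = L/(kA) = 0.0031/(54.7×20.8) = 2.725×10^-6 K/W
R_calcium silicate = L/(kA) = 0.115/(0.0847×20.8) = 0.06528 K/W
R_total = 0.06528 K/W
Q = ΔT / R_total = 150 / 0.06528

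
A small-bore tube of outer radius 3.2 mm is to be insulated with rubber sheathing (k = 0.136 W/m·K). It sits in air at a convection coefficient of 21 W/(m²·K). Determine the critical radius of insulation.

r_cr ≈ 6.48 mm

For a cylinder r_cr = k/h = 0.136/21
r_cr = 6.48 mm; since the bare radius (3.2 mm) is below r_cr, adding a thin layer of insulation will *increase* heat loss.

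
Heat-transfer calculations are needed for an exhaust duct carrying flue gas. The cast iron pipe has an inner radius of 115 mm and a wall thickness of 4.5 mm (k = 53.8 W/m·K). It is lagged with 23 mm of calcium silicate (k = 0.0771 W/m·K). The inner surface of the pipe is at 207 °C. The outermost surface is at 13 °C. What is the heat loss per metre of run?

q′ ≈ 534 W/m

Cylindrical conduction, so R = ln(r₂/r₁)/(2πkL) per layer, in series:
R_cast iron pipe wall = ln(119.5/115)/(2π×53.8×1) = 1.136×10^-4 K/W
R_calcium silicate = ln(142.5/119.5)/(2π×0.0771×1) = 0.3634 K/W
R_total = 0.3635 K/W
Q = ΔT/R_total = 194/0.3635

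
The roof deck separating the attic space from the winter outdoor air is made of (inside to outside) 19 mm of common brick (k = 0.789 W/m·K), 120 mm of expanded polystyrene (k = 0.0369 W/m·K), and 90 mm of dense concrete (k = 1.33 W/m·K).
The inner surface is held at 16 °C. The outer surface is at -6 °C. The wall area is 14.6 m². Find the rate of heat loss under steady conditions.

Q ≈ 96.1 W

Model the wall as resistances in series:
R_common brick = L/(kA) = 0.019/(0.789×14.6) = 0.001649 K/W
R_expanded polystyrene = L/(kA) = 0.12/(0.0369×14.6) = 0.2227 K/W
R_dense concrete = L/(kA) = 0.09/(1.33×14.6) = 0.004635 K/W
R_total = 0.229 K/W
Q = ΔT / R_total = 22 / 0.229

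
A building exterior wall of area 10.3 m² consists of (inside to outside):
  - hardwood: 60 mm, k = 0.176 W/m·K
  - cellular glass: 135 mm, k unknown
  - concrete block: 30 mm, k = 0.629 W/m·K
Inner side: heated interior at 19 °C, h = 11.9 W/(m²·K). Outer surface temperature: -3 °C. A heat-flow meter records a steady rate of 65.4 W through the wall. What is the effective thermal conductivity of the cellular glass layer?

k ≈ 0.0451 W/(m·K)

Model the wall as resistances in series:
R_inner film = 1/(h_i·A) = 1/(11.9×10.3) = 0.008159 K/W
R_hardwood = L/(kA) = 0.06/(0.176×10.3) = 0.0331 K/W
R_concrete block = L/(kA) = 0.03/(0.629×10.3) = 0.004631 K/W
Sum of known resistances R_other = 0.04589 K/W
Total R = ΔT/Q = 22/65.4 = 0.3364 K/W
R_cellular glass = R_total − R_other = 0.2905 K/W
k = L/(R·A) = 0.135/(0.2905×10.3)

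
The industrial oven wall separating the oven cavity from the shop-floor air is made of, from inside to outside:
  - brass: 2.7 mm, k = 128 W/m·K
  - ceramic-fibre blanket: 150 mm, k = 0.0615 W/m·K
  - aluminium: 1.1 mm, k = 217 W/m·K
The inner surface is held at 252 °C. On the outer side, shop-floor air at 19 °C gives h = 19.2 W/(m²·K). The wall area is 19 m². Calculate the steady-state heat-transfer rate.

Q ≈ 1780 W

Using the resistance-network approach (series):
R_brass = L/(kA) = 0.0027/(128×19) = 1.11×10^-6 K/W
R_ceramic-fibre blanket = L/(kA) = 0.15/(0.0615×19) = 0.1284 K/W
R_aluminium = L/(kA) = 0.0011/(217×19) = 2.668×10^-7 K/W
R_outer film = 1/(h_o·A) = 1/(19.2×19) = 0.002741 K/W
R_total = 0.1311 K/W
Q = ΔT / R_total = 233 / 0.1311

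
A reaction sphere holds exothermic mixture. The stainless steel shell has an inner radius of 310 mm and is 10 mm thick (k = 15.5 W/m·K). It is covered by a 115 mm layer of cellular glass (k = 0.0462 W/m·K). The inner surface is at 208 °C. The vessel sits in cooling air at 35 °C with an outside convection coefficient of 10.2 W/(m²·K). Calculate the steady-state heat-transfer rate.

Spherical conduction: R = (1/r_in − 1/r_out)/(4πk) per layer; series-sum.
R_stainless steel shell = (1/0.31 − 1/0.32)/(4π×15.5) = 5.175×10^-4 K/W
R_cellular glass = (1/0.32 − 1/0.435)/(4π×0.0462) = 1.423 K/W
R_outer film = 1/(h·4πr_o²) = 1/(10.2×4π×0.435²) = 0.04123 K/W
R_total = 1.465 K/W
Q = ΔT/R_total = 173/1.465

Q ≈ 118 W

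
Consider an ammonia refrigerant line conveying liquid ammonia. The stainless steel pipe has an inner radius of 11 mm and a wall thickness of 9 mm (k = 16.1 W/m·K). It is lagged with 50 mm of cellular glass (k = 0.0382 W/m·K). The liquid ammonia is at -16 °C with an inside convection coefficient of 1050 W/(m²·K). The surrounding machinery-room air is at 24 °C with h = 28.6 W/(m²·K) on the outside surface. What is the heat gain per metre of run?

q′ ≈ 7.52 W/m

Per-layer cylindrical resistances, series-summed:
R_inner film = 1/(h_i·2πr₁L) = 1/(1050×2π×0.011×1) = 0.01378 K/W
R_stainless steel pipe wall = ln(20/11)/(2π×16.1×1) = 0.00591 K/W
R_cellular glass = ln(70/20)/(2π×0.0382×1) = 5.219 K/W
R_outer film = 1/(h_o·2πr_oL) = 1/(28.6×2π×0.07×1) = 0.0795 K/W
R_total = 5.319 K/W
Q = ΔT/R_total = 40/5.319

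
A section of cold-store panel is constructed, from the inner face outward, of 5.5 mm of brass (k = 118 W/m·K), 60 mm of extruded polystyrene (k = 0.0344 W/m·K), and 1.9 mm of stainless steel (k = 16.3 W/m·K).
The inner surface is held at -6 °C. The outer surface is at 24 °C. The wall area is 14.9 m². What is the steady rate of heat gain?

Series thermal resistances:
R_brass = L/(kA) = 0.0055/(118×14.9) = 3.128×10^-6 K/W
R_extruded polystyrene = L/(kA) = 0.06/(0.0344×14.9) = 0.1171 K/W
R_stainless steel = L/(kA) = 0.0019/(16.3×14.9) = 7.823×10^-6 K/W
R_total = 0.1171 K/W
Q = ΔT / R_total = 30 / 0.1171

Q ≈ 256 W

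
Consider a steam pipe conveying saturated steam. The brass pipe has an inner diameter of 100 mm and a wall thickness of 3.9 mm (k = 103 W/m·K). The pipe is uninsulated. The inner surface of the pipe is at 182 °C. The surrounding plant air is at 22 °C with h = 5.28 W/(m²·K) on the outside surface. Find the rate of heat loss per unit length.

Per-layer cylindrical resistances, series-summed:
R_brass pipe wall = ln(53.9/50)/(2π×103×1) = 1.161×10^-4 K/W
R_outer film = 1/(h_o·2πr_oL) = 1/(5.28×2π×0.0539×1) = 0.5592 K/W
R_total = 0.5594 K/W
Q = ΔT/R_total = 160/0.5594

q′ ≈ 286 W/m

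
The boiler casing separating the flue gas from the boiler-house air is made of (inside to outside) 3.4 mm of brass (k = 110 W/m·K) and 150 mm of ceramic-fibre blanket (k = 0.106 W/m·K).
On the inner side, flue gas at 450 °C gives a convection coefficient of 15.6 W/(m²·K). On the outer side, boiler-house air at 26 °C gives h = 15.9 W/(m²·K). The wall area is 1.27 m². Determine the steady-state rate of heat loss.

Q ≈ 349 W

Series thermal resistances:
R_inner film = 1/(h_i·A) = 1/(15.6×1.27) = 0.05047 K/W
R_brass = L/(kA) = 0.0034/(110×1.27) = 2.434×10^-5 K/W
R_ceramic-fibre blanket = L/(kA) = 0.15/(0.106×1.27) = 1.114 K/W
R_outer film = 1/(h_o·A) = 1/(15.9×1.27) = 0.04952 K/W
R_total = 1.214 K/W
Q = ΔT / R_total = 424 / 1.214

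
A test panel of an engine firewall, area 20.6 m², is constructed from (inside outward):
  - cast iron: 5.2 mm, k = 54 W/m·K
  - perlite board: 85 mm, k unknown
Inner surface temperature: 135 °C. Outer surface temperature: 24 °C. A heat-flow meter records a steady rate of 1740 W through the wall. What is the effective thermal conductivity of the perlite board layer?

k ≈ 0.0647 W/(m·K)

Thermal resistances in series:
R_cast iron = L/(kA) = 0.0052/(54×20.6) = 4.675×10^-6 K/W
Sum of known resistances R_other = 4.675×10^-6 K/W
Total R = ΔT/Q = 111/1740 = 0.06379 K/W
R_perlite board = R_total − R_other = 0.06379 K/W
k = L/(R·A) = 0.085/(0.06379×20.6)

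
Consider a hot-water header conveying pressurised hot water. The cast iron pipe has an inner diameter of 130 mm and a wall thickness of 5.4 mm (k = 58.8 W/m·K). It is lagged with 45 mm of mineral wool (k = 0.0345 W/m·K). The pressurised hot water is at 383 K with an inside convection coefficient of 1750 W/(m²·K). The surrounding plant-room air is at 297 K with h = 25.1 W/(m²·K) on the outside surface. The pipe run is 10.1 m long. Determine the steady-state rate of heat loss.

Cylindrical conduction, so R = ln(r₂/r₁)/(2πkL) per layer, in series:
R_inner film = 1/(h_i·2πr₁L) = 1/(1750×2π×0.065×10.1) = 1.385×10^-4 K/W
R_cast iron pipe wall = ln(70.4/65)/(2π×58.8×10.1) = 2.139×10^-5 K/W
R_mineral wool = ln(115.4/70.4)/(2π×0.0345×10.1) = 0.2257 K/W
R_outer film = 1/(h_o·2πr_oL) = 1/(25.1×2π×0.1154×10.1) = 0.00544 K/W
R_total = 0.2313 K/W
Q = ΔT/R_total = 86/0.2313

Q ≈ 372 W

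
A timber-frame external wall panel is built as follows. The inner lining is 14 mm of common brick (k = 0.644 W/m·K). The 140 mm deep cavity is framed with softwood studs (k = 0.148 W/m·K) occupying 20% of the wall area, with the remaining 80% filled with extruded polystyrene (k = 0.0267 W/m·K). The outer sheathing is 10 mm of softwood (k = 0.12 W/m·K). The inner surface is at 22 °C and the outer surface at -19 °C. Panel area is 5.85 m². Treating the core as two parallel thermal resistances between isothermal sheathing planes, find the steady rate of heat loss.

Sheathing layers in series; stud and cavity paths in parallel between them.
R_inner = 0.014/(0.644×5.85) = 0.003716 K/W
R_stud  = 0.14/(0.148×0.2×5.85) = 0.8085 K/W
R_cav   = 0.14/(0.0267×0.8×5.85) = 1.12 K/W
1/R_core = 1/R_stud + 1/R_cav → R_core = 0.4696 K/W
R_outer = 0.01/(0.12×5.85) = 0.01425 K/W
R_total = 0.4876 K/W
Q = ΔT/R_total = 41/0.4876

Q ≈ 84.1 W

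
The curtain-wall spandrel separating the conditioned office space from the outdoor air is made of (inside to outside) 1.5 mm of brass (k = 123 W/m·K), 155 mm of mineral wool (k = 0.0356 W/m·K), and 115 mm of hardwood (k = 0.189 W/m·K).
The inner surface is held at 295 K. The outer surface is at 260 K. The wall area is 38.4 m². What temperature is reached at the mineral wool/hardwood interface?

Treating each layer as a thermal resistance in series:
R_brass = L/(kA) = 0.0015/(123×38.4) = 3.176×10^-7 K/W
R_mineral wool = L/(kA) = 0.155/(0.0356×38.4) = 0.1134 K/W
R_hardwood = L/(kA) = 0.115/(0.189×38.4) = 0.01585 K/W
R_total = 0.1292 K/W;  Q = ΔT/R_total = 35/0.1292 = 270.8 W
T_interface = T_inner − Q·ΣR(inner→interface) = 295 − 271×0.1134

T ≈ 264 K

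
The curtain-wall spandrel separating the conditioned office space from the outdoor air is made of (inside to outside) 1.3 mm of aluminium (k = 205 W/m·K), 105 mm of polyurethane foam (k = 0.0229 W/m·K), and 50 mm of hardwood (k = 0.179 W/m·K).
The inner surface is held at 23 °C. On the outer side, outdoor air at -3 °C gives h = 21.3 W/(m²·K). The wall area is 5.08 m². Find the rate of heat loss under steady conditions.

Series thermal resistances:
R_aluminium = L/(kA) = 0.0013/(205×5.08) = 1.248×10^-6 K/W
R_polyurethane foam = L/(kA) = 0.105/(0.0229×5.08) = 0.9026 K/W
R_hardwood = L/(kA) = 0.05/(0.179×5.08) = 0.05499 K/W
R_outer film = 1/(h_o·A) = 1/(21.3×5.08) = 0.009242 K/W
R_total = 0.9668 K/W
Q = ΔT / R_total = 26 / 0.9668

Q ≈ 26.9 W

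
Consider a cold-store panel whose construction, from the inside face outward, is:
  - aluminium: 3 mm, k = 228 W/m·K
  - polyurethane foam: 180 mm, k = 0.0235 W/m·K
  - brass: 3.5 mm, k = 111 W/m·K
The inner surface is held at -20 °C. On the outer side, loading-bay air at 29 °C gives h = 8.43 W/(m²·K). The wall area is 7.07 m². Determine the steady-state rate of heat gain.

Thermal resistances in series:
R_aluminium = L/(kA) = 0.003/(228×7.07) = 1.861×10^-6 K/W
R_polyurethane foam = L/(kA) = 0.18/(0.0235×7.07) = 1.083 K/W
R_brass = L/(kA) = 0.0035/(111×7.07) = 4.46×10^-6 K/W
R_outer film = 1/(h_o·A) = 1/(8.43×7.07) = 0.01678 K/W
R_total = 1.1 K/W
Q = ΔT / R_total = 49 / 1.1

Q ≈ 44.5 W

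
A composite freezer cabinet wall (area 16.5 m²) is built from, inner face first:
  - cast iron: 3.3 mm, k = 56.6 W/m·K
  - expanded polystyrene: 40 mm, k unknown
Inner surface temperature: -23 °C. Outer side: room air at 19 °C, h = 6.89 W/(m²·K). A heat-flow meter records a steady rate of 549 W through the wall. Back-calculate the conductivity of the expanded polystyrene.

k ≈ 0.0358 W/(m·K)

Thermal resistances in series:
R_cast iron = L/(kA) = 0.0033/(56.6×16.5) = 3.534×10^-6 K/W
R_outer film = 1/(h_o·A) = 1/(6.89×16.5) = 0.008796 K/W
Sum of known resistances R_other = 0.0088 K/W
Total R = ΔT/Q = 42/549 = 0.0765 K/W
R_expanded polystyrene = R_total − R_other = 0.0677 K/W
k = L/(R·A) = 0.04/(0.0677×16.5)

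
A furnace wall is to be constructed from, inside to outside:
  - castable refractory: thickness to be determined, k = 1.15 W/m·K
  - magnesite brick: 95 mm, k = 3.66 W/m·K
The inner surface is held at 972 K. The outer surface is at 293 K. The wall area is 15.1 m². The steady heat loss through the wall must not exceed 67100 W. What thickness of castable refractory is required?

L ≈ 146 mm

Series thermal resistances:
R_magnesite brick = L/(kA) = 0.095/(3.66×15.1) = 0.001719 K/W
Sum of the known resistances R_other = 0.001719 K/W
Required total resistance R_tot = ΔT/Q_allow = 679/67100 = 0.01012 K/W
R_castable refractory = R_tot − R_other = 0.0084 K/W
L = R·k·A = 0.0084×1.15×15.1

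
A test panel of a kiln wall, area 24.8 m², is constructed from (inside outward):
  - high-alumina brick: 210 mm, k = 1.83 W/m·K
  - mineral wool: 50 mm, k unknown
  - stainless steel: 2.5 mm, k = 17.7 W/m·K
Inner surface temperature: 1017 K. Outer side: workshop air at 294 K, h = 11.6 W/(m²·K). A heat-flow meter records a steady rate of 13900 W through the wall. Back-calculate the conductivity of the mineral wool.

Using the resistance-network approach (series):
R_high-alumina brick = L/(kA) = 0.21/(1.83×24.8) = 0.004627 K/W
R_stainless steel = L/(kA) = 0.0025/(17.7×24.8) = 5.695×10^-6 K/W
R_outer film = 1/(h_o·A) = 1/(11.6×24.8) = 0.003476 K/W
Sum of known resistances R_other = 0.008109 K/W
Total R = ΔT/Q = 723/13900 = 0.05201 K/W
R_mineral wool = R_total − R_other = 0.04391 K/W
k = L/(R·A) = 0.05/(0.04391×24.8)

k ≈ 0.0459 W/(m·K)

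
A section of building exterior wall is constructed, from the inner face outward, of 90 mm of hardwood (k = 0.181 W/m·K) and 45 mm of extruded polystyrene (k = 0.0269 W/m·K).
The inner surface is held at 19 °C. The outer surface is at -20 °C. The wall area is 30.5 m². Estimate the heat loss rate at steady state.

Thermal resistances in series:
R_hardwood = L/(kA) = 0.09/(0.181×30.5) = 0.0163 K/W
R_extruded polystyrene = L/(kA) = 0.045/(0.0269×30.5) = 0.05485 K/W
R_total = 0.07115 K/W
Q = ΔT / R_total = 39 / 0.07115

Q ≈ 548 W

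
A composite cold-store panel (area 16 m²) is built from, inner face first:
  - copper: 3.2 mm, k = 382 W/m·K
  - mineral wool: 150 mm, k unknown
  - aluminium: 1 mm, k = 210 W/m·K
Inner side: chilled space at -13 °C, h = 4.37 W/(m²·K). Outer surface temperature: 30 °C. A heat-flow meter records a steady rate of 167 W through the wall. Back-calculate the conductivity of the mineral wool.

Using the resistance-network approach (series):
R_inner film = 1/(h_i·A) = 1/(4.37×16) = 0.0143 K/W
R_copper = L/(kA) = 0.0032/(382×16) = 5.236×10^-7 K/W
R_aluminium = L/(kA) = 0.001/(210×16) = 2.976×10^-7 K/W
Sum of known resistances R_other = 0.0143 K/W
Total R = ΔT/Q = 43/167 = 0.2575 K/W
R_mineral wool = R_total − R_other = 0.2432 K/W
k = L/(R·A) = 0.15/(0.2432×16)

k ≈ 0.0386 W/(m·K)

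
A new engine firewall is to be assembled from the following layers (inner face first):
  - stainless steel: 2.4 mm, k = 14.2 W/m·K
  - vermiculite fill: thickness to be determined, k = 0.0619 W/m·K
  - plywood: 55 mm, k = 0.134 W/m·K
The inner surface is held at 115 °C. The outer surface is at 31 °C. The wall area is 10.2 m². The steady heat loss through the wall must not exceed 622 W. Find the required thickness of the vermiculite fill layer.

Treating each layer as a thermal resistance in series:
R_stainless steel = L/(kA) = 0.0024/(14.2×10.2) = 1.657×10^-5 K/W
R_plywood = L/(kA) = 0.055/(0.134×10.2) = 0.04024 K/W
Sum of the known resistances R_other = 0.04026 K/W
Required total resistance R_tot = ΔT/Q_allow = 84/622 = 0.135 K/W
R_vermiculite fill = R_tot − R_other = 0.09479 K/W
L = R·k·A = 0.09479×0.0619×10.2

L ≈ 59.8 mm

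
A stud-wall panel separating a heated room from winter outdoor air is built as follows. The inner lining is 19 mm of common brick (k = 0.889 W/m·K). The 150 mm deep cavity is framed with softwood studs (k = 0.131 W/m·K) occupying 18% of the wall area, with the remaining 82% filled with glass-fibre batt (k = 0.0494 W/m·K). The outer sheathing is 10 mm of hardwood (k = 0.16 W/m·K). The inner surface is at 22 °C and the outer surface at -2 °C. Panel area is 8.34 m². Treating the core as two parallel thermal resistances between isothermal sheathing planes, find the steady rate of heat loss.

Sheathing layers in series; stud and cavity paths in parallel between them.
R_inner = 0.019/(0.889×8.34) = 0.002563 K/W
R_stud  = 0.15/(0.131×0.18×8.34) = 0.7627 K/W
R_cav   = 0.15/(0.0494×0.82×8.34) = 0.444 K/W
1/R_core = 1/R_stud + 1/R_cav → R_core = 0.2806 K/W
R_outer = 0.01/(0.16×8.34) = 0.007494 K/W
R_total = 0.2907 K/W
Q = ΔT/R_total = 24/0.2907

Q ≈ 82.6 W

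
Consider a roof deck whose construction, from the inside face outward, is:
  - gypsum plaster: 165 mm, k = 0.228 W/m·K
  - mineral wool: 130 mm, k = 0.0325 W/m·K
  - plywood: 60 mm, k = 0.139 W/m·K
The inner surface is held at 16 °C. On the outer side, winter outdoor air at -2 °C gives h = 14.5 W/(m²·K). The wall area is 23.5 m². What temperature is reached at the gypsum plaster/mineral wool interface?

T ≈ 13.5 °C

Series thermal resistances:
R_gypsum plaster = L/(kA) = 0.165/(0.228×23.5) = 0.0308 K/W
R_mineral wool = L/(kA) = 0.13/(0.0325×23.5) = 0.1702 K/W
R_plywood = L/(kA) = 0.06/(0.139×23.5) = 0.01837 K/W
R_outer film = 1/(h_o·A) = 1/(14.5×23.5) = 0.002935 K/W
R_total = 0.2223 K/W;  Q = ΔT/R_total = 18/0.2223 = 80.97 W
T_interface = T_inner − Q·ΣR(inner→interface) = 16 − 81×0.0308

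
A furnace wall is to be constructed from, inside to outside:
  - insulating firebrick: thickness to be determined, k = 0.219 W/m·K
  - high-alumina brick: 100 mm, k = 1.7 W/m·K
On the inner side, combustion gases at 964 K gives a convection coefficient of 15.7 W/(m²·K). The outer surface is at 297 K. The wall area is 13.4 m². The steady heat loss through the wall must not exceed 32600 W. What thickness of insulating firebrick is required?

L ≈ 33.2 mm

Treating each layer as a thermal resistance in series:
R_inner film = 1/(h_i·A) = 1/(15.7×13.4) = 0.004753 K/W
R_high-alumina brick = L/(kA) = 0.1/(1.7×13.4) = 0.00439 K/W
Sum of the known resistances R_other = 0.009143 K/W
Required total resistance R_tot = ΔT/Q_allow = 667/32600 = 0.02046 K/W
R_insulating firebrick = R_tot − R_other = 0.01132 K/W
L = R·k·A = 0.01132×0.219×13.4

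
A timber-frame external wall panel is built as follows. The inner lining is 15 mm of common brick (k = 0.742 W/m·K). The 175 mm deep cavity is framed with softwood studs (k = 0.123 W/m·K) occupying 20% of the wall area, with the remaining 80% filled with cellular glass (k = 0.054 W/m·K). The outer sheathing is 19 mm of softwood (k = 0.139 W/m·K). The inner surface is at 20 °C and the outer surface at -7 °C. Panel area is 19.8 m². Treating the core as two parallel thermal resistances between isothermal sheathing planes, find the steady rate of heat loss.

Q ≈ 195 W

Sheathing layers in series; stud and cavity paths in parallel between them.
R_inner = 0.015/(0.742×19.8) = 0.001021 K/W
R_stud  = 0.175/(0.123×0.2×19.8) = 0.3593 K/W
R_cav   = 0.175/(0.054×0.8×19.8) = 0.2046 K/W
1/R_core = 1/R_stud + 1/R_cav → R_core = 0.1304 K/W
R_outer = 0.019/(0.139×19.8) = 0.006904 K/W
R_total = 0.1383 K/W
Q = ΔT/R_total = 27/0.1383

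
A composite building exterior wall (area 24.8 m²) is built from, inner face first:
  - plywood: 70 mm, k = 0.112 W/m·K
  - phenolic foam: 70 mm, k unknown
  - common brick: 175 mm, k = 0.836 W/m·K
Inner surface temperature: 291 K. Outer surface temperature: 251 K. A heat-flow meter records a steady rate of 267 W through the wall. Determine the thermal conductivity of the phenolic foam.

k ≈ 0.0243 W/(m·K)

Series thermal resistances:
R_plywood = L/(kA) = 0.07/(0.112×24.8) = 0.0252 K/W
R_common brick = L/(kA) = 0.175/(0.836×24.8) = 0.008441 K/W
Sum of known resistances R_other = 0.03364 K/W
Total R = ΔT/Q = 40/267 = 0.1498 K/W
R_phenolic foam = R_total − R_other = 0.1162 K/W
k = L/(R·A) = 0.07/(0.1162×24.8)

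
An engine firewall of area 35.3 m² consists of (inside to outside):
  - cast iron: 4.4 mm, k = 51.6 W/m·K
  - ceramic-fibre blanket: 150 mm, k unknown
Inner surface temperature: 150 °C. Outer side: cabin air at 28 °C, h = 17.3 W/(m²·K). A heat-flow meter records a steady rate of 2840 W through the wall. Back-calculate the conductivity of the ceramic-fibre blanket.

Thermal resistances in series:
R_cast iron = L/(kA) = 0.0044/(51.6×35.3) = 2.416×10^-6 K/W
R_outer film = 1/(h_o·A) = 1/(17.3×35.3) = 0.001637 K/W
Sum of known resistances R_other = 0.00164 K/W
Total R = ΔT/Q = 122/2840 = 0.04296 K/W
R_ceramic-fibre blanket = R_total − R_other = 0.04132 K/W
k = L/(R·A) = 0.15/(0.04132×35.3)

k ≈ 0.103 W/(m·K)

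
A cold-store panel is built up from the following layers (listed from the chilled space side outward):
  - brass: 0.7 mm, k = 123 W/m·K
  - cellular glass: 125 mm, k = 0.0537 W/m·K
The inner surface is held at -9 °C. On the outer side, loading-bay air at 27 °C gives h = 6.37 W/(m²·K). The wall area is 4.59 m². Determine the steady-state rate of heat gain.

Q ≈ 66.5 W

Thermal resistances in series:
R_brass = L/(kA) = 0.0007/(123×4.59) = 1.24×10^-6 K/W
R_cellular glass = L/(kA) = 0.125/(0.0537×4.59) = 0.5071 K/W
R_outer film = 1/(h_o·A) = 1/(6.37×4.59) = 0.0342 K/W
R_total = 0.5413 K/W
Q = ΔT / R_total = 36 / 0.5413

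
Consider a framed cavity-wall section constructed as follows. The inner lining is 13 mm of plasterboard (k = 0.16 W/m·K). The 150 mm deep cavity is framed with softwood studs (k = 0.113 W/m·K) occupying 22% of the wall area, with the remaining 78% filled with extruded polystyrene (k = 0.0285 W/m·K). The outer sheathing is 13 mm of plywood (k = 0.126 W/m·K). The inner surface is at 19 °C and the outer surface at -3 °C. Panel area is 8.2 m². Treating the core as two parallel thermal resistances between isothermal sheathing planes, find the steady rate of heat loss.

Q ≈ 53.5 W

Sheathing layers in series; stud and cavity paths in parallel between them.
R_inner = 0.013/(0.16×8.2) = 0.009909 K/W
R_stud  = 0.15/(0.113×0.22×8.2) = 0.7358 K/W
R_cav   = 0.15/(0.0285×0.78×8.2) = 0.8229 K/W
1/R_core = 1/R_stud + 1/R_cav → R_core = 0.3885 K/W
R_outer = 0.013/(0.126×8.2) = 0.01258 K/W
R_total = 0.411 K/W
Q = ΔT/R_total = 22/0.411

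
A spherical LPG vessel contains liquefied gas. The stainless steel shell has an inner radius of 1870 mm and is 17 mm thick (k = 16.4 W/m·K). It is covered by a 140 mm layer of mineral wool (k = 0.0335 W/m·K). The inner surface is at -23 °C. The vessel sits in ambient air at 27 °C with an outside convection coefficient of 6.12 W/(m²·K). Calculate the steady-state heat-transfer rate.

Spherical conduction: R = (1/r_in − 1/r_out)/(4πk) per layer; series-sum.
R_stainless steel shell = (1/1.87 − 1/1.887)/(4π×16.4) = 2.338×10^-5 K/W
R_mineral wool = (1/1.887 − 1/2.027)/(4π×0.0335) = 0.08695 K/W
R_outer film = 1/(h·4πr_o²) = 1/(6.12×4π×2.027²) = 0.003165 K/W
R_total = 0.09013 K/W
Q = ΔT/R_total = 50/0.09013

Q ≈ 555 W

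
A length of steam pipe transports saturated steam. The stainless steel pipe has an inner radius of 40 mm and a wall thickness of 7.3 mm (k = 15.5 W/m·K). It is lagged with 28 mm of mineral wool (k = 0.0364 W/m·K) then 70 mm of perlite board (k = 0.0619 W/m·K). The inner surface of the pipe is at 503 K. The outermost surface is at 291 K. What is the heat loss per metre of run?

q′ ≈ 56.9 W/m

Treating each annulus and film as a series resistance:
R_stainless steel pipe wall = ln(47.3/40)/(2π×15.5×1) = 0.001721 K/W
R_mineral wool = ln(75.3/47.3)/(2π×0.0364×1) = 2.033 K/W
R_perlite board = ln(145.3/75.3)/(2π×0.0619×1) = 1.69 K/W
R_total = 3.725 K/W
Q = ΔT/R_total = 212/3.725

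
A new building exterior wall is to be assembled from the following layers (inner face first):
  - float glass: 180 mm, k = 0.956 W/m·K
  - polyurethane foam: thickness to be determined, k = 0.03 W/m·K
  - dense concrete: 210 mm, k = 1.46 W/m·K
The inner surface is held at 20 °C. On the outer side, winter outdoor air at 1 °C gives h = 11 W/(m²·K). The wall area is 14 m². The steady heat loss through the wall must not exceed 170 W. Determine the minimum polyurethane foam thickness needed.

L ≈ 34.3 mm

Using the resistance-network approach (series):
R_float glass = L/(kA) = 0.18/(0.956×14) = 0.01345 K/W
R_dense concrete = L/(kA) = 0.21/(1.46×14) = 0.01027 K/W
R_outer film = 1/(h_o·A) = 1/(11×14) = 0.006494 K/W
Sum of the known resistances R_other = 0.03022 K/W
Required total resistance R_tot = ΔT/Q_allow = 19/170 = 0.1118 K/W
R_polyurethane foam = R_tot − R_other = 0.08155 K/W
L = R·k·A = 0.08155×0.03×14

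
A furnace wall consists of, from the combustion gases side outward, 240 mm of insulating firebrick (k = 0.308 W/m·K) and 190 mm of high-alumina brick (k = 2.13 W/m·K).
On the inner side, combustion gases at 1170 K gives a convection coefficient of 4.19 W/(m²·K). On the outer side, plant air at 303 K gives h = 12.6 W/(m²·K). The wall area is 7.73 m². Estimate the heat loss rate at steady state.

Thermal resistances in series:
R_inner film = 1/(h_i·A) = 1/(4.19×7.73) = 0.03087 K/W
R_insulating firebrick = L/(kA) = 0.24/(0.308×7.73) = 0.1008 K/W
R_high-alumina brick = L/(kA) = 0.19/(2.13×7.73) = 0.01154 K/W
R_outer film = 1/(h_o·A) = 1/(12.6×7.73) = 0.01027 K/W
R_total = 0.1535 K/W
Q = ΔT / R_total = 867 / 0.1535

Q ≈ 5650 W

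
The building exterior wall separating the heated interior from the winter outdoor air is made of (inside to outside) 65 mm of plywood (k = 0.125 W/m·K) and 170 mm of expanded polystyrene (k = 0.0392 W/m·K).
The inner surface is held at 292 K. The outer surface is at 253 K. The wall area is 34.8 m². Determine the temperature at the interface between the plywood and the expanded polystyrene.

Using the resistance-network approach (series):
R_plywood = L/(kA) = 0.065/(0.125×34.8) = 0.01494 K/W
R_expanded polystyrene = L/(kA) = 0.17/(0.0392×34.8) = 0.1246 K/W
R_total = 0.1396 K/W;  Q = ΔT/R_total = 39/0.1396 = 279.4 W
T_interface = T_inner − Q·ΣR(inner→interface) = 292 − 279×0.01494

T ≈ 288 K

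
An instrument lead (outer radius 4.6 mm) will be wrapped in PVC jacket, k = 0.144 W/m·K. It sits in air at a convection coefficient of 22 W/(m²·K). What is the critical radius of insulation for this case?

For a cylinder r_cr = k/h = 0.144/22
r_cr = 6.55 mm; since the bare radius (4.6 mm) is below r_cr, adding a thin layer of insulation will *increase* heat loss.

r_cr ≈ 6.55 mm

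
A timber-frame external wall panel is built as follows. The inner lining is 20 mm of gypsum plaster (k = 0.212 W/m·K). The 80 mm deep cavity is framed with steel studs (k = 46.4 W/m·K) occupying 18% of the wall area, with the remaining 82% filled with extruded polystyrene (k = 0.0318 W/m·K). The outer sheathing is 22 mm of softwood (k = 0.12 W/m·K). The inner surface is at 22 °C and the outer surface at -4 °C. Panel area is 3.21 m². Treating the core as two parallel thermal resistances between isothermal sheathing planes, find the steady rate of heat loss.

Sheathing layers in series; stud and cavity paths in parallel between them.
R_inner = 0.02/(0.212×3.21) = 0.02939 K/W
R_stud  = 0.08/(46.4×0.18×3.21) = 0.002984 K/W
R_cav   = 0.08/(0.0318×0.82×3.21) = 0.9557 K/W
1/R_core = 1/R_stud + 1/R_cav → R_core = 0.002975 K/W
R_outer = 0.022/(0.12×3.21) = 0.05711 K/W
R_total = 0.08948 K/W
Q = ΔT/R_total = 26/0.08948

Q ≈ 291 W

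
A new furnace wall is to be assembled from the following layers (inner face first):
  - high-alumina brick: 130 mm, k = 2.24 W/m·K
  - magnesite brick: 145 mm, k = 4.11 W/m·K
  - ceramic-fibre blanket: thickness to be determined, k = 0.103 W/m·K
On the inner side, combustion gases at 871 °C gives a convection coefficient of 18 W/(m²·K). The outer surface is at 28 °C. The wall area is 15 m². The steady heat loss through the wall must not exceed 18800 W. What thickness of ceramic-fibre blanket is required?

L ≈ 53.9 mm

Treating each layer as a thermal resistance in series:
R_inner film = 1/(h_i·A) = 1/(18×15) = 0.003704 K/W
R_high-alumina brick = L/(kA) = 0.13/(2.24×15) = 0.003869 K/W
R_magnesite brick = L/(kA) = 0.145/(4.11×15) = 0.002352 K/W
Sum of the known resistances R_other = 0.009925 K/W
Required total resistance R_tot = ΔT/Q_allow = 843/18800 = 0.04484 K/W
R_ceramic-fibre blanket = R_tot − R_other = 0.03492 K/W
L = R·k·A = 0.03492×0.103×15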